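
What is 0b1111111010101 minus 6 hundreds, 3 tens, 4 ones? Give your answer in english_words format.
Convert 0b1111111010101 (binary) → 4096 + 2048 + 1024 + 512 + 256 + 128 + 64 + 16 + 4 + 1 = 8149 (decimal)
Convert 6 hundreds, 3 tens, 4 ones (place-value notation) → 6×100 + 3×10 + 4 = 634 (decimal)
Compute 8149 - 634 = 7515
Convert 7515 (decimal) → 7515 = 7×1000 + 5×100 + 15 → seven thousand five hundred fifteen (English words)
seven thousand five hundred fifteen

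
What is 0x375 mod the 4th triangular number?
Convert 0x375 (hexadecimal) → 3×256 + 7×16 + 5 = 885 (decimal)
Convert the 4th triangular number (triangular index) → 4×5/2 = 10 (decimal)
Compute 885 mod 10 = 5
5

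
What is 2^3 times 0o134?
Convert 2^3 (power) → 8 (decimal)
Convert 0o134 (octal) → 1×64 + 3×8 + 4 = 92 (decimal)
Compute 8 × 92 = 736
736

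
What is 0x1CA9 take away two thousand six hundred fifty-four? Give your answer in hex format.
Convert 0x1CA9 (hexadecimal) → 1×4096 + 12×256 + 10×16 + 9 = 7337 (decimal)
Convert two thousand six hundred fifty-four (English words) → 2×1000 + 6×100 + 54 = 2654 (decimal)
Compute 7337 - 2654 = 4683
Convert 4683 (decimal) → 4683 = 1×4096 + 2×256 + 4×16 + 11 → 0x124B (hexadecimal)
0x124B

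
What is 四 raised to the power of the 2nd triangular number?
Convert 四 (Chinese numeral) → 4 (decimal)
Convert the 2nd triangular number (triangular index) → 2×3/2 = 3 (decimal)
Compute 4 ^ 3 = 64
64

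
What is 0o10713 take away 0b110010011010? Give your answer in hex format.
Convert 0o10713 (octal) → 1×4096 + 7×64 + 1×8 + 3 = 4555 (decimal)
Convert 0b110010011010 (binary) → 2048 + 1024 + 128 + 16 + 8 + 2 = 3226 (decimal)
Compute 4555 - 3226 = 1329
Convert 1329 (decimal) → 1329 = 5×256 + 3×16 + 1 → 0x531 (hexadecimal)
0x531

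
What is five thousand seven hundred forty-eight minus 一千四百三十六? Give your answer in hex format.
Convert five thousand seven hundred forty-eight (English words) → 5×1000 + 7×100 + 48 = 5748 (decimal)
Convert 一千四百三十六 (Chinese numeral) → 1×1000 + 4×100 + 3×10 + 6 = 1436 (decimal)
Compute 5748 - 1436 = 4312
Convert 4312 (decimal) → 4312 = 1×4096 + 13×16 + 8 → 0x10D8 (hexadecimal)
0x10D8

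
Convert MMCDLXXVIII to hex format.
Convert MMCDLXXVIII (Roman numeral) → 1000 + 1000 + 400 + 50 + 10 + 10 + 5 + 1 + 1 + 1 = 2478 (decimal)
Convert 2478 (decimal) → 2478 = 9×256 + 10×16 + 14 → 0x9AE (hexadecimal)
0x9AE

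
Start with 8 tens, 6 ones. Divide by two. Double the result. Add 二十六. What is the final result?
Convert 8 tens, 6 ones (place-value notation) → 8×10 + 6 = 86 (decimal)
Start: 86
Convert two (English words) → 2 (decimal)
86 ÷ 2 = 43
43 × 2 = 86
Convert 二十六 (Chinese numeral) → 2×10 + 6 = 26 (decimal)
86 + 26 = 112
112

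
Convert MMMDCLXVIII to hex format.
Convert MMMDCLXVIII (Roman numeral) → 1000 + 1000 + 1000 + 500 + 100 + 50 + 10 + 5 + 1 + 1 + 1 = 3668 (decimal)
Convert 3668 (decimal) → 3668 = 14×256 + 5×16 + 4 → 0xE54 (hexadecimal)
0xE54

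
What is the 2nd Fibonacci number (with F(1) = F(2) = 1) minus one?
The 2nd Fibonacci number (with F(1) = F(2) = 1) = 1
Convert one (English words) → 1 (decimal)
Compute 1 - 1 = 0
0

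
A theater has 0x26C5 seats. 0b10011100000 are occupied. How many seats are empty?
Convert 0x26C5 (hexadecimal) → 2×4096 + 6×256 + 12×16 + 5 = 9925 (decimal)
Convert 0b10011100000 (binary) → 1024 + 128 + 64 + 32 = 1248 (decimal)
Compute 9925 - 1248 = 8677
8677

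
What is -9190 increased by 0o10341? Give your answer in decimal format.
Convert 0o10341 (octal) → 1×4096 + 3×64 + 4×8 + 1 = 4321 (decimal)
Compute -9190 + 4321 = -4869
-4869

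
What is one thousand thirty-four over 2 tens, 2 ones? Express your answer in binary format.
Convert one thousand thirty-four (English words) → 1×1000 + 34 = 1034 (decimal)
Convert 2 tens, 2 ones (place-value notation) → 2×10 + 2 = 22 (decimal)
Compute 1034 ÷ 22 = 47
Convert 47 (decimal) → 47 = 32 + 8 + 4 + 2 + 1 → 0b101111 (binary)
0b101111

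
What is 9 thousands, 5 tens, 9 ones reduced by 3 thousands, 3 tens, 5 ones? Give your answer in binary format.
Convert 9 thousands, 5 tens, 9 ones (place-value notation) → 9×1000 + 5×10 + 9 = 9059 (decimal)
Convert 3 thousands, 3 tens, 5 ones (place-value notation) → 3×1000 + 3×10 + 5 = 3035 (decimal)
Compute 9059 - 3035 = 6024
Convert 6024 (decimal) → 6024 = 4096 + 1024 + 512 + 256 + 128 + 8 → 0b1011110001000 (binary)
0b1011110001000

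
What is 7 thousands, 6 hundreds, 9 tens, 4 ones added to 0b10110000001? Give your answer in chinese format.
Convert 7 thousands, 6 hundreds, 9 tens, 4 ones (place-value notation) → 7×1000 + 6×100 + 9×10 + 4 = 7694 (decimal)
Convert 0b10110000001 (binary) → 1024 + 256 + 128 + 1 = 1409 (decimal)
Compute 7694 + 1409 = 9103
Convert 9103 (decimal) → 9103 = 9×1000 + 1×100 + 3 → 九千一百零三 (Chinese numeral)
九千一百零三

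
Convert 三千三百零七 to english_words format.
Convert 三千三百零七 (Chinese numeral) → 3×1000 + 3×100 + 7 = 3307 (decimal)
Convert 3307 (decimal) → 3307 = 3×1000 + 3×100 + 7 → three thousand three hundred seven (English words)
three thousand three hundred seven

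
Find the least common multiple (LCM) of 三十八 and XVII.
Convert 三十八 (Chinese numeral) → 3×10 + 8 = 38 (decimal)
Convert XVII (Roman numeral) → 10 + 5 + 1 + 1 = 17 (decimal)
Compute lcm(38, 17) = 646
646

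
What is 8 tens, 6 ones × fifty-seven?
Convert 8 tens, 6 ones (place-value notation) → 8×10 + 6 = 86 (decimal)
Convert fifty-seven (English words) → 57 (decimal)
Compute 86 × 57 = 4902
4902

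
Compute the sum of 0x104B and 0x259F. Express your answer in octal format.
Convert 0x104B (hexadecimal) → 1×4096 + 4×16 + 11 = 4171 (decimal)
Convert 0x259F (hexadecimal) → 2×4096 + 5×256 + 9×16 + 15 = 9631 (decimal)
Compute 4171 + 9631 = 13802
Convert 13802 (decimal) → 13802 = 3×4096 + 2×512 + 7×64 + 5×8 + 2 → 0o32752 (octal)
0o32752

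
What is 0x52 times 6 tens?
Convert 0x52 (hexadecimal) → 5×16 + 2 = 82 (decimal)
Convert 6 tens (place-value notation) → 6×10 = 60 (decimal)
Compute 82 × 60 = 4920
4920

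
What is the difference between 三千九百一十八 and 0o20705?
Convert 三千九百一十八 (Chinese numeral) → 3×1000 + 9×100 + 1×10 + 8 = 3918 (decimal)
Convert 0o20705 (octal) → 2×4096 + 7×64 + 5 = 8645 (decimal)
Difference: |3918 - 8645| = 4727
4727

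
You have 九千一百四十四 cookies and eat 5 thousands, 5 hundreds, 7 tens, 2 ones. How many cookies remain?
Convert 九千一百四十四 (Chinese numeral) → 9×1000 + 1×100 + 4×10 + 4 = 9144 (decimal)
Convert 5 thousands, 5 hundreds, 7 tens, 2 ones (place-value notation) → 5×1000 + 5×100 + 7×10 + 2 = 5572 (decimal)
Compute 9144 - 5572 = 3572
3572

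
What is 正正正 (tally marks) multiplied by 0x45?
Convert 正正正 (tally marks) → 5 + 5 + 5 = 15 (decimal)
Convert 0x45 (hexadecimal) → 4×16 + 5 = 69 (decimal)
Compute 15 × 69 = 1035
1035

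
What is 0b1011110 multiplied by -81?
Convert 0b1011110 (binary) → 64 + 16 + 8 + 4 + 2 = 94 (decimal)
Compute 94 × -81 = -7614
-7614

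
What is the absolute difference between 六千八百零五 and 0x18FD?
Convert 六千八百零五 (Chinese numeral) → 6×1000 + 8×100 + 5 = 6805 (decimal)
Convert 0x18FD (hexadecimal) → 1×4096 + 8×256 + 15×16 + 13 = 6397 (decimal)
Compute |6805 - 6397| = 408
408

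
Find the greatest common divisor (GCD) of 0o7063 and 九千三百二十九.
Convert 0o7063 (octal) → 7×512 + 6×8 + 3 = 3635 (decimal)
Convert 九千三百二十九 (Chinese numeral) → 9×1000 + 3×100 + 2×10 + 9 = 9329 (decimal)
Compute gcd(3635, 9329) = 1
1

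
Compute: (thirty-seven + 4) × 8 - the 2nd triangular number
Convert thirty-seven (English words) → 37 (decimal)
Convert the 2nd triangular number (triangular index) → 2×3/2 = 3 (decimal)
Expression in decimal: (37 + 4) × 8 - 3
Parentheses first: 37 + 4 = 41
Multiply: 41 × 8 = 328
Subtract: 328 - 3 = 325
325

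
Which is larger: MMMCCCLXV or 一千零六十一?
Convert MMMCCCLXV (Roman numeral) → 1000 + 1000 + 1000 + 100 + 100 + 100 + 50 + 10 + 5 = 3365 (decimal)
Convert 一千零六十一 (Chinese numeral) → 1×1000 + 6×10 + 1 = 1061 (decimal)
Compare 3365 vs 1061: larger = 3365
3365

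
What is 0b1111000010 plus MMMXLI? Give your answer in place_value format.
Convert 0b1111000010 (binary) → 512 + 256 + 128 + 64 + 2 = 962 (decimal)
Convert MMMXLI (Roman numeral) → 1000 + 1000 + 1000 + 40 + 1 = 3041 (decimal)
Compute 962 + 3041 = 4003
Convert 4003 (decimal) → 4003 = 4×1000 + 3 → 4 thousands, 3 ones (place-value notation)
4 thousands, 3 ones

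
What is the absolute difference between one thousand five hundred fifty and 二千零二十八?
Convert one thousand five hundred fifty (English words) → 1×1000 + 5×100 + 50 = 1550 (decimal)
Convert 二千零二十八 (Chinese numeral) → 2×1000 + 2×10 + 8 = 2028 (decimal)
Compute |1550 - 2028| = 478
478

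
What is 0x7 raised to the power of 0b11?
Convert 0x7 (hexadecimal) → 7 (decimal)
Convert 0b11 (binary) → 2 + 1 = 3 (decimal)
Compute 7 ^ 3 = 343
343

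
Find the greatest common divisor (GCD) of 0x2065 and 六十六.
Convert 0x2065 (hexadecimal) → 2×4096 + 6×16 + 5 = 8293 (decimal)
Convert 六十六 (Chinese numeral) → 6×10 + 6 = 66 (decimal)
Compute gcd(8293, 66) = 1
1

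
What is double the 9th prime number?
The 9th prime number = 23
Compute 23 × 2 = 46
46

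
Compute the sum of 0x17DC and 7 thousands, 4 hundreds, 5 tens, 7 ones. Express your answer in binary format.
Convert 0x17DC (hexadecimal) → 1×4096 + 7×256 + 13×16 + 12 = 6108 (decimal)
Convert 7 thousands, 4 hundreds, 5 tens, 7 ones (place-value notation) → 7×1000 + 4×100 + 5×10 + 7 = 7457 (decimal)
Compute 6108 + 7457 = 13565
Convert 13565 (decimal) → 13565 = 8192 + 4096 + 1024 + 128 + 64 + 32 + 16 + 8 + 4 + 1 → 0b11010011111101 (binary)
0b11010011111101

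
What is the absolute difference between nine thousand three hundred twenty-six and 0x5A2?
Convert nine thousand three hundred twenty-six (English words) → 9×1000 + 3×100 + 26 = 9326 (decimal)
Convert 0x5A2 (hexadecimal) → 5×256 + 10×16 + 2 = 1442 (decimal)
Compute |9326 - 1442| = 7884
7884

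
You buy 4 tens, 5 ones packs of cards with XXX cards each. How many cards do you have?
Convert XXX (Roman numeral) → 10 + 10 + 10 = 30 (decimal)
Convert 4 tens, 5 ones (place-value notation) → 4×10 + 5 = 45 (decimal)
Compute 30 × 45 = 1350
1350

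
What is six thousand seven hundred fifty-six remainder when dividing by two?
Convert six thousand seven hundred fifty-six (English words) → 6×1000 + 7×100 + 56 = 6756 (decimal)
Convert two (English words) → 2 (decimal)
Compute 6756 mod 2 = 0
0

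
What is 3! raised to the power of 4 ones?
Convert 3! (factorial) → 6 (decimal)
Convert 4 ones (place-value notation) → 4 (decimal)
Compute 6 ^ 4 = 1296
1296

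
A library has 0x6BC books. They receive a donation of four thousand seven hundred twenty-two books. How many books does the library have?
Convert 0x6BC (hexadecimal) → 6×256 + 11×16 + 12 = 1724 (decimal)
Convert four thousand seven hundred twenty-two (English words) → 4×1000 + 7×100 + 22 = 4722 (decimal)
Compute 1724 + 4722 = 6446
6446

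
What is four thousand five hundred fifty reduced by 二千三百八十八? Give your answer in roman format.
Convert four thousand five hundred fifty (English words) → 4×1000 + 5×100 + 50 = 4550 (decimal)
Convert 二千三百八十八 (Chinese numeral) → 2×1000 + 3×100 + 8×10 + 8 = 2388 (decimal)
Compute 4550 - 2388 = 2162
Convert 2162 (decimal) → 2162 = 1000 + 1000 + 100 + 50 + 10 + 1 + 1 → MMCLXII (Roman numeral)
MMCLXII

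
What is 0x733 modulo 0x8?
Convert 0x733 (hexadecimal) → 7×256 + 3×16 + 3 = 1843 (decimal)
Convert 0x8 (hexadecimal) → 8 (decimal)
Compute 1843 mod 8 = 3
3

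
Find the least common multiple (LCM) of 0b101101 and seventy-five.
Convert 0b101101 (binary) → 32 + 8 + 4 + 1 = 45 (decimal)
Convert seventy-five (English words) → 75 (decimal)
Compute lcm(45, 75) = 225
225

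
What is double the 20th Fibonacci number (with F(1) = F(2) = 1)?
The 20th Fibonacci number (with F(1) = F(2) = 1) = 6765
Compute 6765 × 2 = 13530
13530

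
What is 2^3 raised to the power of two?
Convert 2^3 (power) → 8 (decimal)
Convert two (English words) → 2 (decimal)
Compute 8 ^ 2 = 64
64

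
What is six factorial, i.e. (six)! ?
Convert six (English words) → 6 (decimal)
Compute 6! = 720
720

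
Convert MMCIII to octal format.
Convert MMCIII (Roman numeral) → 1000 + 1000 + 100 + 1 + 1 + 1 = 2103 (decimal)
Convert 2103 (decimal) → 2103 = 4×512 + 6×8 + 7 → 0o4067 (octal)
0o4067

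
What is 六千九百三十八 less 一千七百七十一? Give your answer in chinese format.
Convert 六千九百三十八 (Chinese numeral) → 6×1000 + 9×100 + 3×10 + 8 = 6938 (decimal)
Convert 一千七百七十一 (Chinese numeral) → 1×1000 + 7×100 + 7×10 + 1 = 1771 (decimal)
Compute 6938 - 1771 = 5167
Convert 5167 (decimal) → 5167 = 5×1000 + 1×100 + 6×10 + 7 → 五千一百六十七 (Chinese numeral)
五千一百六十七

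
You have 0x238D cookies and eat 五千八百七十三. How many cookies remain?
Convert 0x238D (hexadecimal) → 2×4096 + 3×256 + 8×16 + 13 = 9101 (decimal)
Convert 五千八百七十三 (Chinese numeral) → 5×1000 + 8×100 + 7×10 + 3 = 5873 (decimal)
Compute 9101 - 5873 = 3228
3228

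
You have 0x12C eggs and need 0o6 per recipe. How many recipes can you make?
Convert 0x12C (hexadecimal) → 1×256 + 2×16 + 12 = 300 (decimal)
Convert 0o6 (octal) → 6 (decimal)
Compute 300 ÷ 6 = 50
50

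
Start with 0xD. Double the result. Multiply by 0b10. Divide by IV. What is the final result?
Convert 0xD (hexadecimal) → 13 (decimal)
Start: 13
13 × 2 = 26
Convert 0b10 (binary) → 2 (decimal)
26 × 2 = 52
Convert IV (Roman numeral) → 4 (decimal)
52 ÷ 4 = 13
13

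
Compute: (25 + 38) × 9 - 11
Parentheses first: 25 + 38 = 63
Multiply: 63 × 9 = 567
Subtract: 567 - 11 = 556
556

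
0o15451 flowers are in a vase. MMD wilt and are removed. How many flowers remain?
Convert 0o15451 (octal) → 1×4096 + 5×512 + 4×64 + 5×8 + 1 = 6953 (decimal)
Convert MMD (Roman numeral) → 1000 + 1000 + 500 = 2500 (decimal)
Compute 6953 - 2500 = 4453
4453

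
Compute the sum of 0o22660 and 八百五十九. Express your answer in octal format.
Convert 0o22660 (octal) → 2×4096 + 2×512 + 6×64 + 6×8 = 9648 (decimal)
Convert 八百五十九 (Chinese numeral) → 8×100 + 5×10 + 9 = 859 (decimal)
Compute 9648 + 859 = 10507
Convert 10507 (decimal) → 10507 = 2×4096 + 4×512 + 4×64 + 1×8 + 3 → 0o24413 (octal)
0o24413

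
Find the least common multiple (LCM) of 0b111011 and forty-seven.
Convert 0b111011 (binary) → 32 + 16 + 8 + 2 + 1 = 59 (decimal)
Convert forty-seven (English words) → 47 (decimal)
Compute lcm(59, 47) = 2773
2773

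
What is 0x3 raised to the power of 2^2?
Convert 0x3 (hexadecimal) → 3 (decimal)
Convert 2^2 (power) → 4 (decimal)
Compute 3 ^ 4 = 81
81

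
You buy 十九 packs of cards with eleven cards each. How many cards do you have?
Convert eleven (English words) → 11 (decimal)
Convert 十九 (Chinese numeral) → 1×10 + 9 = 19 (decimal)
Compute 11 × 19 = 209
209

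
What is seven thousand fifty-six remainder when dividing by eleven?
Convert seven thousand fifty-six (English words) → 7×1000 + 56 = 7056 (decimal)
Convert eleven (English words) → 11 (decimal)
Compute 7056 mod 11 = 5
5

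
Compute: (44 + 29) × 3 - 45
Parentheses first: 44 + 29 = 73
Multiply: 73 × 3 = 219
Subtract: 219 - 45 = 174
174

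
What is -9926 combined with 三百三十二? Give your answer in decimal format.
Convert 三百三十二 (Chinese numeral) → 3×100 + 3×10 + 2 = 332 (decimal)
Compute -9926 + 332 = -9594
-9594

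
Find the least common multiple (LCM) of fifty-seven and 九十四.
Convert fifty-seven (English words) → 57 (decimal)
Convert 九十四 (Chinese numeral) → 9×10 + 4 = 94 (decimal)
Compute lcm(57, 94) = 5358
5358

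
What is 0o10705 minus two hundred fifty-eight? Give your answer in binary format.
Convert 0o10705 (octal) → 1×4096 + 7×64 + 5 = 4549 (decimal)
Convert two hundred fifty-eight (English words) → 2×100 + 58 = 258 (decimal)
Compute 4549 - 258 = 4291
Convert 4291 (decimal) → 4291 = 4096 + 128 + 64 + 2 + 1 → 0b1000011000011 (binary)
0b1000011000011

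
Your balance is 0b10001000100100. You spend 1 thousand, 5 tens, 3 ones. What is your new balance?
Convert 0b10001000100100 (binary) → 8192 + 512 + 32 + 4 = 8740 (decimal)
Convert 1 thousand, 5 tens, 3 ones (place-value notation) → 1×1000 + 5×10 + 3 = 1053 (decimal)
Compute 8740 - 1053 = 7687
7687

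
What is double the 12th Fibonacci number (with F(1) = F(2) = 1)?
The 12th Fibonacci number (with F(1) = F(2) = 1): 1, 1, 2, 3, 5, 8, 13, 21, 34, 55, 89, 144 → 144
Compute 144 × 2 = 288
288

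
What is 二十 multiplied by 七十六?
Convert 二十 (Chinese numeral) → 2×10 = 20 (decimal)
Convert 七十六 (Chinese numeral) → 7×10 + 6 = 76 (decimal)
Compute 20 × 76 = 1520
1520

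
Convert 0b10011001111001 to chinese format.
Convert 0b10011001111001 (binary) → 8192 + 1024 + 512 + 64 + 32 + 16 + 8 + 1 = 9849 (decimal)
Convert 9849 (decimal) → 9849 = 9×1000 + 8×100 + 4×10 + 9 → 九千八百四十九 (Chinese numeral)
九千八百四十九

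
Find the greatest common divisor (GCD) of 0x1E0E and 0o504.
Convert 0x1E0E (hexadecimal) → 1×4096 + 14×256 + 14 = 7694 (decimal)
Convert 0o504 (octal) → 5×64 + 4 = 324 (decimal)
Compute gcd(7694, 324) = 2
2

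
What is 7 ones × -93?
Convert 7 ones (place-value notation) → 7 (decimal)
Compute 7 × -93 = -651
-651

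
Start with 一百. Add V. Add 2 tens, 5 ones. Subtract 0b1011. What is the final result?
Convert 一百 (Chinese numeral) → 1×100 = 100 (decimal)
Start: 100
Convert V (Roman numeral) → 5 (decimal)
100 + 5 = 105
Convert 2 tens, 5 ones (place-value notation) → 2×10 + 5 = 25 (decimal)
105 + 25 = 130
Convert 0b1011 (binary) → 8 + 2 + 1 = 11 (decimal)
130 - 11 = 119
119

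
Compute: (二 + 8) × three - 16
Convert 二 (Chinese numeral) → 2 (decimal)
Convert three (English words) → 3 (decimal)
Expression in decimal: (2 + 8) × 3 - 16
Parentheses first: 2 + 8 = 10
Multiply: 10 × 3 = 30
Subtract: 30 - 16 = 14
14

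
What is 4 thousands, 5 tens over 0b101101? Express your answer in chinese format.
Convert 4 thousands, 5 tens (place-value notation) → 4×1000 + 5×10 = 4050 (decimal)
Convert 0b101101 (binary) → 32 + 8 + 4 + 1 = 45 (decimal)
Compute 4050 ÷ 45 = 90
Convert 90 (decimal) → 90 = 9×10 → 九十 (Chinese numeral)
九十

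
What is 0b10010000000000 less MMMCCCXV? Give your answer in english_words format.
Convert 0b10010000000000 (binary) → 8192 + 1024 = 9216 (decimal)
Convert MMMCCCXV (Roman numeral) → 1000 + 1000 + 1000 + 100 + 100 + 100 + 10 + 5 = 3315 (decimal)
Compute 9216 - 3315 = 5901
Convert 5901 (decimal) → 5901 = 5×1000 + 9×100 + 1 → five thousand nine hundred one (English words)
five thousand nine hundred one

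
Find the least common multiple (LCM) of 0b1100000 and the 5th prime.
Convert 0b1100000 (binary) → 64 + 32 = 96 (decimal)
Convert the 5th prime (prime index) → 11 (decimal)
Compute lcm(96, 11) = 1056
1056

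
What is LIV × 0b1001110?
Convert LIV (Roman numeral) → 50 + 4 = 54 (decimal)
Convert 0b1001110 (binary) → 64 + 8 + 4 + 2 = 78 (decimal)
Compute 54 × 78 = 4212
4212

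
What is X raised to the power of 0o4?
Convert X (Roman numeral) → 10 (decimal)
Convert 0o4 (octal) → 4 (decimal)
Compute 10 ^ 4 = 10000
10000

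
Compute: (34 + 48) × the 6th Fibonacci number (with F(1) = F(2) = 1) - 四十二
Convert the 6th Fibonacci number (with F(1) = F(2) = 1) (Fibonacci index) → 1, 1, 2, 3, 5, 8 → 8 (decimal)
Convert 四十二 (Chinese numeral) → 4×10 + 2 = 42 (decimal)
Expression in decimal: (34 + 48) × 8 - 42
Parentheses first: 34 + 48 = 82
Multiply: 82 × 8 = 656
Subtract: 656 - 42 = 614
614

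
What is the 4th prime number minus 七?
The 4th prime number = 7
Convert 七 (Chinese numeral) → 7 (decimal)
Compute 7 - 7 = 0
0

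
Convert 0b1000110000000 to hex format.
Convert 0b1000110000000 (binary) → 4096 + 256 + 128 = 4480 (decimal)
Convert 4480 (decimal) → 4480 = 1×4096 + 1×256 + 8×16 → 0x1180 (hexadecimal)
0x1180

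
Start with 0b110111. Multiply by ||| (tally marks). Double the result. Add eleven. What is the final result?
Convert 0b110111 (binary) → 32 + 16 + 4 + 2 + 1 = 55 (decimal)
Start: 55
Convert ||| (tally marks) → 3 (decimal)
55 × 3 = 165
165 × 2 = 330
Convert eleven (English words) → 11 (decimal)
330 + 11 = 341
341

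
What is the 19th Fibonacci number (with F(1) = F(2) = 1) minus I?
The 19th Fibonacci number (with F(1) = F(2) = 1) = 4181
Convert I (Roman numeral) → 1 (decimal)
Compute 4181 - 1 = 4180
4180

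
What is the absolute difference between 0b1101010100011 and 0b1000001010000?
Convert 0b1101010100011 (binary) → 4096 + 2048 + 512 + 128 + 32 + 2 + 1 = 6819 (decimal)
Convert 0b1000001010000 (binary) → 4096 + 64 + 16 = 4176 (decimal)
Compute |6819 - 4176| = 2643
2643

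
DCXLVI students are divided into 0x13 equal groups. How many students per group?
Convert DCXLVI (Roman numeral) → 500 + 100 + 40 + 5 + 1 = 646 (decimal)
Convert 0x13 (hexadecimal) → 1×16 + 3 = 19 (decimal)
Compute 646 ÷ 19 = 34
34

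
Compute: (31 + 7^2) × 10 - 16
Convert 7^2 (power) → 49 (decimal)
Expression in decimal: (31 + 49) × 10 - 16
Parentheses first: 31 + 49 = 80
Multiply: 80 × 10 = 800
Subtract: 800 - 16 = 784
784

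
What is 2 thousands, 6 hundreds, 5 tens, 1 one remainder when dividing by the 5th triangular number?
Convert 2 thousands, 6 hundreds, 5 tens, 1 one (place-value notation) → 2×1000 + 6×100 + 5×10 + 1 = 2651 (decimal)
Convert the 5th triangular number (triangular index) → 5×6/2 = 15 (decimal)
Compute 2651 mod 15 = 11
11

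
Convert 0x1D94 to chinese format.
Convert 0x1D94 (hexadecimal) → 1×4096 + 13×256 + 9×16 + 4 = 7572 (decimal)
Convert 7572 (decimal) → 7572 = 7×1000 + 5×100 + 7×10 + 2 → 七千五百七十二 (Chinese numeral)
七千五百七十二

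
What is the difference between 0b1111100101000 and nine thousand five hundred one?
Convert 0b1111100101000 (binary) → 4096 + 2048 + 1024 + 512 + 256 + 32 + 8 = 7976 (decimal)
Convert nine thousand five hundred one (English words) → 9×1000 + 5×100 + 1 = 9501 (decimal)
Difference: |7976 - 9501| = 1525
1525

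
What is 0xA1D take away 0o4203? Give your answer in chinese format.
Convert 0xA1D (hexadecimal) → 10×256 + 1×16 + 13 = 2589 (decimal)
Convert 0o4203 (octal) → 4×512 + 2×64 + 3 = 2179 (decimal)
Compute 2589 - 2179 = 410
Convert 410 (decimal) → 410 = 4×100 + 1×10 → 四百一十 (Chinese numeral)
四百一十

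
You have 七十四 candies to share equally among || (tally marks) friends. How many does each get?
Convert 七十四 (Chinese numeral) → 7×10 + 4 = 74 (decimal)
Convert || (tally marks) → 2 (decimal)
Compute 74 ÷ 2 = 37
37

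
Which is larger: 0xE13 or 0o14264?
Convert 0xE13 (hexadecimal) → 14×256 + 1×16 + 3 = 3603 (decimal)
Convert 0o14264 (octal) → 1×4096 + 4×512 + 2×64 + 6×8 + 4 = 6324 (decimal)
Compare 3603 vs 6324: larger = 6324
6324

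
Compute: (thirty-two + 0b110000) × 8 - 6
Convert thirty-two (English words) → 32 (decimal)
Convert 0b110000 (binary) → 32 + 16 = 48 (decimal)
Expression in decimal: (32 + 48) × 8 - 6
Parentheses first: 32 + 48 = 80
Multiply: 80 × 8 = 640
Subtract: 640 - 6 = 634
634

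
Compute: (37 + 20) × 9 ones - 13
Convert 9 ones (place-value notation) → 9 (decimal)
Expression in decimal: (37 + 20) × 9 - 13
Parentheses first: 37 + 20 = 57
Multiply: 57 × 9 = 513
Subtract: 513 - 13 = 500
500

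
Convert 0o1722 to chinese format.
Convert 0o1722 (octal) → 1×512 + 7×64 + 2×8 + 2 = 978 (decimal)
Convert 978 (decimal) → 978 = 9×100 + 7×10 + 8 → 九百七十八 (Chinese numeral)
九百七十八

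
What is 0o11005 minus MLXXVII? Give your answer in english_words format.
Convert 0o11005 (octal) → 1×4096 + 1×512 + 5 = 4613 (decimal)
Convert MLXXVII (Roman numeral) → 1000 + 50 + 10 + 10 + 5 + 1 + 1 = 1077 (decimal)
Compute 4613 - 1077 = 3536
Convert 3536 (decimal) → 3536 = 3×1000 + 5×100 + 36 → three thousand five hundred thirty-six (English words)
three thousand five hundred thirty-six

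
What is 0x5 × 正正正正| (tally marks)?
Convert 0x5 (hexadecimal) → 5 (decimal)
Convert 正正正正| (tally marks) → 5 + 5 + 5 + 5 + 1 = 21 (decimal)
Compute 5 × 21 = 105
105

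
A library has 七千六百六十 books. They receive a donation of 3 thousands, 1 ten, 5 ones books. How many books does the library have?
Convert 七千六百六十 (Chinese numeral) → 7×1000 + 6×100 + 6×10 = 7660 (decimal)
Convert 3 thousands, 1 ten, 5 ones (place-value notation) → 3×1000 + 1×10 + 5 = 3015 (decimal)
Compute 7660 + 3015 = 10675
10675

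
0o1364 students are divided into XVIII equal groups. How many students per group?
Convert 0o1364 (octal) → 1×512 + 3×64 + 6×8 + 4 = 756 (decimal)
Convert XVIII (Roman numeral) → 10 + 5 + 1 + 1 + 1 = 18 (decimal)
Compute 756 ÷ 18 = 42
42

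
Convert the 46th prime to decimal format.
Convert the 46th prime (prime index) → 199 (decimal)
199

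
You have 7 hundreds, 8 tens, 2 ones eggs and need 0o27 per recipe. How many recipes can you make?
Convert 7 hundreds, 8 tens, 2 ones (place-value notation) → 7×100 + 8×10 + 2 = 782 (decimal)
Convert 0o27 (octal) → 2×8 + 7 = 23 (decimal)
Compute 782 ÷ 23 = 34
34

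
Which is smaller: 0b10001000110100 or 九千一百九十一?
Convert 0b10001000110100 (binary) → 8192 + 512 + 32 + 16 + 4 = 8756 (decimal)
Convert 九千一百九十一 (Chinese numeral) → 9×1000 + 1×100 + 9×10 + 1 = 9191 (decimal)
Compare 8756 vs 9191: smaller = 8756
8756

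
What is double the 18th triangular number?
The 18th triangular number = 18×19/2 = 171
Compute 171 × 2 = 342
342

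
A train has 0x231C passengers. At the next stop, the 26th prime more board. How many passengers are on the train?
Convert 0x231C (hexadecimal) → 2×4096 + 3×256 + 1×16 + 12 = 8988 (decimal)
Convert the 26th prime (prime index) → 101 (decimal)
Compute 8988 + 101 = 9089
9089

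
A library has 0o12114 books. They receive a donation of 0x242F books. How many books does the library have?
Convert 0o12114 (octal) → 1×4096 + 2×512 + 1×64 + 1×8 + 4 = 5196 (decimal)
Convert 0x242F (hexadecimal) → 2×4096 + 4×256 + 2×16 + 15 = 9263 (decimal)
Compute 5196 + 9263 = 14459
14459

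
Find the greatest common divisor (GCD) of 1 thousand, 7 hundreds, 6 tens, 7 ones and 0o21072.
Convert 1 thousand, 7 hundreds, 6 tens, 7 ones (place-value notation) → 1×1000 + 7×100 + 6×10 + 7 = 1767 (decimal)
Convert 0o21072 (octal) → 2×4096 + 1×512 + 7×8 + 2 = 8762 (decimal)
Compute gcd(1767, 8762) = 1
1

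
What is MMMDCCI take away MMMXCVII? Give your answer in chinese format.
Convert MMMDCCI (Roman numeral) → 1000 + 1000 + 1000 + 500 + 100 + 100 + 1 = 3701 (decimal)
Convert MMMXCVII (Roman numeral) → 1000 + 1000 + 1000 + 90 + 5 + 1 + 1 = 3097 (decimal)
Compute 3701 - 3097 = 604
Convert 604 (decimal) → 604 = 6×100 + 4 → 六百零四 (Chinese numeral)
六百零四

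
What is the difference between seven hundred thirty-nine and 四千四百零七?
Convert seven hundred thirty-nine (English words) → 7×100 + 39 = 739 (decimal)
Convert 四千四百零七 (Chinese numeral) → 4×1000 + 4×100 + 7 = 4407 (decimal)
Difference: |739 - 4407| = 3668
3668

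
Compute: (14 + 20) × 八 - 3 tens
Convert 八 (Chinese numeral) → 8 (decimal)
Convert 3 tens (place-value notation) → 3×10 = 30 (decimal)
Expression in decimal: (14 + 20) × 8 - 30
Parentheses first: 14 + 20 = 34
Multiply: 34 × 8 = 272
Subtract: 272 - 30 = 242
242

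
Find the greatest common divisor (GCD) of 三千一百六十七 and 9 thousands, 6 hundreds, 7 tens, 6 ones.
Convert 三千一百六十七 (Chinese numeral) → 3×1000 + 1×100 + 6×10 + 7 = 3167 (decimal)
Convert 9 thousands, 6 hundreds, 7 tens, 6 ones (place-value notation) → 9×1000 + 6×100 + 7×10 + 6 = 9676 (decimal)
Compute gcd(3167, 9676) = 1
1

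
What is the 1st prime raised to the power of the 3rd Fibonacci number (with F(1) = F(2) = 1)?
Convert the 1st prime (prime index) → 2 (decimal)
Convert the 3rd Fibonacci number (with F(1) = F(2) = 1) (Fibonacci index) → 1, 1, 2 → 2 (decimal)
Compute 2 ^ 2 = 4
4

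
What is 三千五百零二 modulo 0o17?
Convert 三千五百零二 (Chinese numeral) → 3×1000 + 5×100 + 2 = 3502 (decimal)
Convert 0o17 (octal) → 1×8 + 7 = 15 (decimal)
Compute 3502 mod 15 = 7
7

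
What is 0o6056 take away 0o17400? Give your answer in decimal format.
Convert 0o6056 (octal) → 6×512 + 5×8 + 6 = 3118 (decimal)
Convert 0o17400 (octal) → 1×4096 + 7×512 + 4×64 = 7936 (decimal)
Compute 3118 - 7936 = -4818
-4818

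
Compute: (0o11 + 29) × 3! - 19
Convert 0o11 (octal) → 1×8 + 1 = 9 (decimal)
Convert 3! (factorial) → 6 (decimal)
Expression in decimal: (9 + 29) × 6 - 19
Parentheses first: 9 + 29 = 38
Multiply: 38 × 6 = 228
Subtract: 228 - 19 = 209
209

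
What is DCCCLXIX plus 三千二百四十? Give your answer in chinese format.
Convert DCCCLXIX (Roman numeral) → 500 + 100 + 100 + 100 + 50 + 10 + 9 = 869 (decimal)
Convert 三千二百四十 (Chinese numeral) → 3×1000 + 2×100 + 4×10 = 3240 (decimal)
Compute 869 + 3240 = 4109
Convert 4109 (decimal) → 4109 = 4×1000 + 1×100 + 9 → 四千一百零九 (Chinese numeral)
四千一百零九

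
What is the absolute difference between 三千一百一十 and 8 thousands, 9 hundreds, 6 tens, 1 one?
Convert 三千一百一十 (Chinese numeral) → 3×1000 + 1×100 + 1×10 = 3110 (decimal)
Convert 8 thousands, 9 hundreds, 6 tens, 1 one (place-value notation) → 8×1000 + 9×100 + 6×10 + 1 = 8961 (decimal)
Compute |3110 - 8961| = 5851
5851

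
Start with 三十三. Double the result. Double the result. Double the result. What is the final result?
Convert 三十三 (Chinese numeral) → 3×10 + 3 = 33 (decimal)
Start: 33
33 × 2 = 66
66 × 2 = 132
132 × 2 = 264
264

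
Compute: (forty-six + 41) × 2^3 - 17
Convert forty-six (English words) → 46 (decimal)
Convert 2^3 (power) → 8 (decimal)
Expression in decimal: (46 + 41) × 8 - 17
Parentheses first: 46 + 41 = 87
Multiply: 87 × 8 = 696
Subtract: 696 - 17 = 679
679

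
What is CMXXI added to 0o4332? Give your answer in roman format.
Convert CMXXI (Roman numeral) → 900 + 10 + 10 + 1 = 921 (decimal)
Convert 0o4332 (octal) → 4×512 + 3×64 + 3×8 + 2 = 2266 (decimal)
Compute 921 + 2266 = 3187
Convert 3187 (decimal) → 3187 = 1000 + 1000 + 1000 + 100 + 50 + 10 + 10 + 10 + 5 + 1 + 1 → MMMCLXXXVII (Roman numeral)
MMMCLXXXVII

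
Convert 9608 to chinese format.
Convert 9608 (decimal) → 9608 = 9×1000 + 6×100 + 8 → 九千六百零八 (Chinese numeral)
九千六百零八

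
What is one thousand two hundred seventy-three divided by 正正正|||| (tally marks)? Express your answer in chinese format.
Convert one thousand two hundred seventy-three (English words) → 1×1000 + 2×100 + 73 = 1273 (decimal)
Convert 正正正|||| (tally marks) → 5 + 5 + 5 + 4 = 19 (decimal)
Compute 1273 ÷ 19 = 67
Convert 67 (decimal) → 67 = 6×10 + 7 → 六十七 (Chinese numeral)
六十七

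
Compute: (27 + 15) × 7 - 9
Parentheses first: 27 + 15 = 42
Multiply: 42 × 7 = 294
Subtract: 294 - 9 = 285
285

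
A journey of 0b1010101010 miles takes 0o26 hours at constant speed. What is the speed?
Convert 0b1010101010 (binary) → 512 + 128 + 32 + 8 + 2 = 682 (decimal)
Convert 0o26 (octal) → 2×8 + 6 = 22 (decimal)
Compute 682 ÷ 22 = 31
31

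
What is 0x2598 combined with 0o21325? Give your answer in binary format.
Convert 0x2598 (hexadecimal) → 2×4096 + 5×256 + 9×16 + 8 = 9624 (decimal)
Convert 0o21325 (octal) → 2×4096 + 1×512 + 3×64 + 2×8 + 5 = 8917 (decimal)
Compute 9624 + 8917 = 18541
Convert 18541 (decimal) → 18541 = 16384 + 2048 + 64 + 32 + 8 + 4 + 1 → 0b100100001101101 (binary)
0b100100001101101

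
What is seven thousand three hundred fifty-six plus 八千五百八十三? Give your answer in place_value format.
Convert seven thousand three hundred fifty-six (English words) → 7×1000 + 3×100 + 56 = 7356 (decimal)
Convert 八千五百八十三 (Chinese numeral) → 8×1000 + 5×100 + 8×10 + 3 = 8583 (decimal)
Compute 7356 + 8583 = 15939
Convert 15939 (decimal) → 15939 = 15×1000 + 9×100 + 3×10 + 9 → 15 thousands, 9 hundreds, 3 tens, 9 ones (place-value notation)
15 thousands, 9 hundreds, 3 tens, 9 ones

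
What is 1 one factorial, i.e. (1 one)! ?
Convert 1 one (place-value notation) → 1 (decimal)
Compute 1! = 1
1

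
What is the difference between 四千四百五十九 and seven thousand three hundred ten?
Convert 四千四百五十九 (Chinese numeral) → 4×1000 + 4×100 + 5×10 + 9 = 4459 (decimal)
Convert seven thousand three hundred ten (English words) → 7×1000 + 3×100 + 10 = 7310 (decimal)
Difference: |4459 - 7310| = 2851
2851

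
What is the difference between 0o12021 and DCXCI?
Convert 0o12021 (octal) → 1×4096 + 2×512 + 2×8 + 1 = 5137 (decimal)
Convert DCXCI (Roman numeral) → 500 + 100 + 90 + 1 = 691 (decimal)
Difference: |5137 - 691| = 4446
4446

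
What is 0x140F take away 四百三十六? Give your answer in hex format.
Convert 0x140F (hexadecimal) → 1×4096 + 4×256 + 15 = 5135 (decimal)
Convert 四百三十六 (Chinese numeral) → 4×100 + 3×10 + 6 = 436 (decimal)
Compute 5135 - 436 = 4699
Convert 4699 (decimal) → 4699 = 1×4096 + 2×256 + 5×16 + 11 → 0x125B (hexadecimal)
0x125B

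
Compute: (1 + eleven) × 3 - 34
Convert eleven (English words) → 11 (decimal)
Expression in decimal: (1 + 11) × 3 - 34
Parentheses first: 1 + 11 = 12
Multiply: 12 × 3 = 36
Subtract: 36 - 34 = 2
2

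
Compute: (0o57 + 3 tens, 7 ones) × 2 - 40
Convert 0o57 (octal) → 5×8 + 7 = 47 (decimal)
Convert 3 tens, 7 ones (place-value notation) → 3×10 + 7 = 37 (decimal)
Expression in decimal: (47 + 37) × 2 - 40
Parentheses first: 47 + 37 = 84
Multiply: 84 × 2 = 168
Subtract: 168 - 40 = 128
128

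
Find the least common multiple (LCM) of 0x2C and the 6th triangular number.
Convert 0x2C (hexadecimal) → 2×16 + 12 = 44 (decimal)
Convert the 6th triangular number (triangular index) → 6×7/2 = 21 (decimal)
Compute lcm(44, 21) = 924
924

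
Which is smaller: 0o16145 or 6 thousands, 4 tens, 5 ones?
Convert 0o16145 (octal) → 1×4096 + 6×512 + 1×64 + 4×8 + 5 = 7269 (decimal)
Convert 6 thousands, 4 tens, 5 ones (place-value notation) → 6×1000 + 4×10 + 5 = 6045 (decimal)
Compare 7269 vs 6045: smaller = 6045
6045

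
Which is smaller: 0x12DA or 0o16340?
Convert 0x12DA (hexadecimal) → 1×4096 + 2×256 + 13×16 + 10 = 4826 (decimal)
Convert 0o16340 (octal) → 1×4096 + 6×512 + 3×64 + 4×8 = 7392 (decimal)
Compare 4826 vs 7392: smaller = 4826
4826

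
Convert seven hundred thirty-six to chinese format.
Convert seven hundred thirty-six (English words) → 7×100 + 36 = 736 (decimal)
Convert 736 (decimal) → 736 = 7×100 + 3×10 + 6 → 七百三十六 (Chinese numeral)
七百三十六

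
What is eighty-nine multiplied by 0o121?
Convert eighty-nine (English words) → 89 (decimal)
Convert 0o121 (octal) → 1×64 + 2×8 + 1 = 81 (decimal)
Compute 89 × 81 = 7209
7209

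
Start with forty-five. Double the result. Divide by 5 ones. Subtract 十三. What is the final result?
Convert forty-five (English words) → 45 (decimal)
Start: 45
45 × 2 = 90
Convert 5 ones (place-value notation) → 5 (decimal)
90 ÷ 5 = 18
Convert 十三 (Chinese numeral) → 1×10 + 3 = 13 (decimal)
18 - 13 = 5
5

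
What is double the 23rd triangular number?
The 23rd triangular number = 23×24/2 = 276
Compute 276 × 2 = 552
552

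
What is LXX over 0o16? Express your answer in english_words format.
Convert LXX (Roman numeral) → 50 + 10 + 10 = 70 (decimal)
Convert 0o16 (octal) → 1×8 + 6 = 14 (decimal)
Compute 70 ÷ 14 = 5
Convert 5 (decimal) → five (English words)
five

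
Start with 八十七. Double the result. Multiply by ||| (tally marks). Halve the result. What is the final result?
Convert 八十七 (Chinese numeral) → 8×10 + 7 = 87 (decimal)
Start: 87
87 × 2 = 174
Convert ||| (tally marks) → 3 (decimal)
174 × 3 = 522
522 ÷ 2 = 261
261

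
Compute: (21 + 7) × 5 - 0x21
Convert 0x21 (hexadecimal) → 2×16 + 1 = 33 (decimal)
Expression in decimal: (21 + 7) × 5 - 33
Parentheses first: 21 + 7 = 28
Multiply: 28 × 5 = 140
Subtract: 140 - 33 = 107
107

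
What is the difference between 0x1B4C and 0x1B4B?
Convert 0x1B4C (hexadecimal) → 1×4096 + 11×256 + 4×16 + 12 = 6988 (decimal)
Convert 0x1B4B (hexadecimal) → 1×4096 + 11×256 + 4×16 + 11 = 6987 (decimal)
Difference: |6988 - 6987| = 1
1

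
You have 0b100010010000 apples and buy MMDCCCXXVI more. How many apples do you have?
Convert 0b100010010000 (binary) → 2048 + 128 + 16 = 2192 (decimal)
Convert MMDCCCXXVI (Roman numeral) → 1000 + 1000 + 500 + 100 + 100 + 100 + 10 + 10 + 5 + 1 = 2826 (decimal)
Compute 2192 + 2826 = 5018
5018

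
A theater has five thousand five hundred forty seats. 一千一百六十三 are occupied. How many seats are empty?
Convert five thousand five hundred forty (English words) → 5×1000 + 5×100 + 40 = 5540 (decimal)
Convert 一千一百六十三 (Chinese numeral) → 1×1000 + 1×100 + 6×10 + 3 = 1163 (decimal)
Compute 5540 - 1163 = 4377
4377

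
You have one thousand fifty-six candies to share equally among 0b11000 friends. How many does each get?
Convert one thousand fifty-six (English words) → 1×1000 + 56 = 1056 (decimal)
Convert 0b11000 (binary) → 16 + 8 = 24 (decimal)
Compute 1056 ÷ 24 = 44
44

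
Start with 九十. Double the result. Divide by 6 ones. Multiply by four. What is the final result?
Convert 九十 (Chinese numeral) → 9×10 = 90 (decimal)
Start: 90
90 × 2 = 180
Convert 6 ones (place-value notation) → 6 (decimal)
180 ÷ 6 = 30
Convert four (English words) → 4 (decimal)
30 × 4 = 120
120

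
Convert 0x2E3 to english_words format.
Convert 0x2E3 (hexadecimal) → 2×256 + 14×16 + 3 = 739 (decimal)
Convert 739 (decimal) → 739 = 7×100 + 39 → seven hundred thirty-nine (English words)
seven hundred thirty-nine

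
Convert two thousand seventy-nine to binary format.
Convert two thousand seventy-nine (English words) → 2×1000 + 79 = 2079 (decimal)
Convert 2079 (decimal) → 2079 = 2048 + 16 + 8 + 4 + 2 + 1 → 0b100000011111 (binary)
0b100000011111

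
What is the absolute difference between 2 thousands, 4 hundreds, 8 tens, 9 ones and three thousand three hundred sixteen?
Convert 2 thousands, 4 hundreds, 8 tens, 9 ones (place-value notation) → 2×1000 + 4×100 + 8×10 + 9 = 2489 (decimal)
Convert three thousand three hundred sixteen (English words) → 3×1000 + 3×100 + 16 = 3316 (decimal)
Compute |2489 - 3316| = 827
827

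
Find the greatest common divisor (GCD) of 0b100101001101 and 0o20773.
Convert 0b100101001101 (binary) → 2048 + 256 + 64 + 8 + 4 + 1 = 2381 (decimal)
Convert 0o20773 (octal) → 2×4096 + 7×64 + 7×8 + 3 = 8699 (decimal)
Compute gcd(2381, 8699) = 1
1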